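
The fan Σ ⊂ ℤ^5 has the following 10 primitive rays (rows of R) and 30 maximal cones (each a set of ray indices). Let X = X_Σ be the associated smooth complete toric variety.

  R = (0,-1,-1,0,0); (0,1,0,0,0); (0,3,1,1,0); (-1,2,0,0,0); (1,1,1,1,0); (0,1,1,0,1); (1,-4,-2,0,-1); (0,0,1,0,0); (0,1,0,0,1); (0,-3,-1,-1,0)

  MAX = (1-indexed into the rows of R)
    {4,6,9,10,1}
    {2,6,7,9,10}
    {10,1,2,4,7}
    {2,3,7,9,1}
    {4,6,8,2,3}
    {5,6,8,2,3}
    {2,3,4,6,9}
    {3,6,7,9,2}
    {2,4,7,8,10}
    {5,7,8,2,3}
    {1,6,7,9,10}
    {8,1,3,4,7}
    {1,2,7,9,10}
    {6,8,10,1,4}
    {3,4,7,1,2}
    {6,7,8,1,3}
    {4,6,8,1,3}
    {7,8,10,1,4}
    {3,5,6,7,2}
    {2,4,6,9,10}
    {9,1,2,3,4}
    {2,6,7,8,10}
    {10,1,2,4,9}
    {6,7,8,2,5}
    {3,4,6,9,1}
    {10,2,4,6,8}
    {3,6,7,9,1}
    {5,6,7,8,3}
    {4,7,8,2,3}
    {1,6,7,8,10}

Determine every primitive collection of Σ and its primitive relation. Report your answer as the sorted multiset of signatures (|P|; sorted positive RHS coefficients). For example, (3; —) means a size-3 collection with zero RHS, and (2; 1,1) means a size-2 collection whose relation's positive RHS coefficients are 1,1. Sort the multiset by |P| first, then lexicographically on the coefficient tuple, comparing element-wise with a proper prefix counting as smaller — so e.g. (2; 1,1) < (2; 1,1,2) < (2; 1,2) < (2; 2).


Primitive collections (11):

  {3,10}:  v_{3} + v_{10} = 0 ; sig = (2; —)
  {4,5}:  v_{4} + v_{5} = v_{3} ; sig = (2; 1)
  {8,9}:  v_{8} + v_{9} = v_{6} ; sig = (2; 1)
  {1,5}:  v_{1} + v_{5} = v_{3} + v_{6} + v_{7} ; sig = (2; 1,1,1)
  {5,10}:  v_{5} + v_{10} = v_{2} + v_{6} + v_{7} + v_{8} ; sig = (2; 1,1,1,1)
  {5,9}:  v_{5} + v_{9} = v_{2} + v_{3} + 2·v_{6} + v_{7} ; sig = (2; 1,1,1,2)
  {1,2,8}:  v_{1} + v_{2} + v_{8} = 0 ; sig = (3; —)
  {1,2,6}:  v_{1} + v_{2} + v_{6} = v_{9} ; sig = (3; 1)
  {4,6,7}:  v_{4} + v_{6} + v_{7} = v_{1} ; sig = (3; 1)
  {4,7,9}:  v_{4} + v_{7} + v_{9} = 2·v_{1} + v_{2} ; sig = (3; 1,2)
  {2,3,6,7,8}:  v_{2} + v_{3} + v_{6} + v_{7} + v_{8} = v_{5} ; sig = (5; 1)

Signatures (|P|; sorted positive RHS coefficients), sorted:
    (2; —)
    (2; 1)
    (2; 1)
    (2; 1,1,1)
    (2; 1,1,1,1)
    (2; 1,1,1,2)
    (3; —)
    (3; 1)
    (3; 1)
    (3; 1,2)
    (5; 1)


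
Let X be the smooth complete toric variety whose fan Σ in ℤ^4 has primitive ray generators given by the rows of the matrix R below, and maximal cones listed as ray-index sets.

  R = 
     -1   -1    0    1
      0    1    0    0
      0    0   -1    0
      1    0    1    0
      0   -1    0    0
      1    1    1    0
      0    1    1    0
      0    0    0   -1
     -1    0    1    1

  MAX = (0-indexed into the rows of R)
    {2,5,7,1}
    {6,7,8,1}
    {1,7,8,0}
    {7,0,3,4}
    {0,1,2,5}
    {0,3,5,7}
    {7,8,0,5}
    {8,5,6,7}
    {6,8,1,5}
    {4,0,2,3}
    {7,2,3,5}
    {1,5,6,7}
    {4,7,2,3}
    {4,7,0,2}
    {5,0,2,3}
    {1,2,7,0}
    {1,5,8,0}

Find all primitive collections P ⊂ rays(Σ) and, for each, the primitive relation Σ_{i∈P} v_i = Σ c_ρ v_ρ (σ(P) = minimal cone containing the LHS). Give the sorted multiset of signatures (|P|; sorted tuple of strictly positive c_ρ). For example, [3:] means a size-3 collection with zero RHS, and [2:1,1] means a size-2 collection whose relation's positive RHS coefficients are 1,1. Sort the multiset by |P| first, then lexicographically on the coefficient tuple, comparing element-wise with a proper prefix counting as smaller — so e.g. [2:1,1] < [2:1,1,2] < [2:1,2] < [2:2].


Σ has 14 primitive collections:

  • {1,4}:  v_{1} + v_{4} = 0 — sig = [2:]
  • {0,6}:  v_{0} + v_{6} = v_{8} — sig = [2:1]
  • {1,3}:  v_{1} + v_{3} = v_{5} — sig = [2:1]
  • {2,6}:  v_{2} + v_{6} = v_{1} — sig = [2:1]
  • {4,5}:  v_{4} + v_{5} = v_{3} — sig = [2:1]
  • {2,8}:  v_{2} + v_{8} = v_{0} + v_{1} — sig = [2:1,1]
  • {4,6}:  v_{4} + v_{6} = v_{0} + v_{5} + v_{7} — sig = [2:1,1,1]
  • {3,6}:  v_{3} + v_{6} = v_{0} + 2·v_{5} + v_{7} — sig = [2:1,1,2]
  • {4,8}:  v_{4} + v_{8} = 2·v_{0} + v_{5} + v_{7} — sig = [2:1,1,2]
  • {3,8}:  v_{3} + v_{8} = 2·v_{0} + 2·v_{5} + v_{7} — sig = [2:1,2,2]
  • {0,2,5,7}:  v_{0} + v_{2} + v_{5} + v_{7} = 0 — sig = [4:]
  • {0,1,5,7}:  v_{0} + v_{1} + v_{5} + v_{7} = v_{6} — sig = [4:1]
  • {0,2,3,7}:  v_{0} + v_{2} + v_{3} + v_{7} = v_{4} — sig = [4:1]
  • {1,5,7,8}:  v_{1} + v_{5} + v_{7} + v_{8} = 2·v_{6} — sig = [4:2]

Signatures (|P|; sorted positive RHS coefficients), sorted:
    |P|=2: 10 collections, coeffs (), (1), (1), (1), (1), (1,1), (1,1,1), (1,1,2), (1,1,2), (1,2,2)
    |P|=4: 4 collections, coeffs (), (1), (1), (2)


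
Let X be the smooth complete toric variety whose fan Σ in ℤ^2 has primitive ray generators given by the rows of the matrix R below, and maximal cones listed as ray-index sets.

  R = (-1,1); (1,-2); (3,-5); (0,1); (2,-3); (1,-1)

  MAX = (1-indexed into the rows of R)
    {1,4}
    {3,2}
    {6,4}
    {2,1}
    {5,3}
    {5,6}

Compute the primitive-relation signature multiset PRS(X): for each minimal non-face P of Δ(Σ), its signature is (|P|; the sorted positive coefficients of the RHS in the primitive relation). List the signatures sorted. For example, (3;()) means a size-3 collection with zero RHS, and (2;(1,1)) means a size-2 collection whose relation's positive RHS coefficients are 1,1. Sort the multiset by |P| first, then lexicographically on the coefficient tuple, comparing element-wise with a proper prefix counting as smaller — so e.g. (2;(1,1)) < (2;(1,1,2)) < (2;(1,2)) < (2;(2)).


|primitive collections| = 9. Relations:

  {1,6}:  v_{1} + v_{6} = 0  so sig = (2;())
  {1,5}:  v_{1} + v_{5} = v_{2}  so sig = (2;(1))
  {2,4}:  v_{2} + v_{4} = v_{6}  so sig = (2;(1))
  {2,5}:  v_{2} + v_{5} = v_{3}  so sig = (2;(1))
  {2,6}:  v_{2} + v_{6} = v_{5}  so sig = (2;(1))
  {3,4}:  v_{3} + v_{4} = v_{5} + v_{6}  so sig = (2;(1,1))
  {1,3}:  v_{1} + v_{3} = 2·v_{2}  so sig = (2;(2))
  {3,6}:  v_{3} + v_{6} = 2·v_{5}  so sig = (2;(2))
  {4,5}:  v_{4} + v_{5} = 2·v_{6}  so sig = (2;(2))

so the primitive-relation signature multiset is
    (2;())
    (2;(1))
    (2;(1))
    (2;(1))
    (2;(1))
    (2;(1,1))
    (2;(2))
    (2;(2))
    (2;(2))


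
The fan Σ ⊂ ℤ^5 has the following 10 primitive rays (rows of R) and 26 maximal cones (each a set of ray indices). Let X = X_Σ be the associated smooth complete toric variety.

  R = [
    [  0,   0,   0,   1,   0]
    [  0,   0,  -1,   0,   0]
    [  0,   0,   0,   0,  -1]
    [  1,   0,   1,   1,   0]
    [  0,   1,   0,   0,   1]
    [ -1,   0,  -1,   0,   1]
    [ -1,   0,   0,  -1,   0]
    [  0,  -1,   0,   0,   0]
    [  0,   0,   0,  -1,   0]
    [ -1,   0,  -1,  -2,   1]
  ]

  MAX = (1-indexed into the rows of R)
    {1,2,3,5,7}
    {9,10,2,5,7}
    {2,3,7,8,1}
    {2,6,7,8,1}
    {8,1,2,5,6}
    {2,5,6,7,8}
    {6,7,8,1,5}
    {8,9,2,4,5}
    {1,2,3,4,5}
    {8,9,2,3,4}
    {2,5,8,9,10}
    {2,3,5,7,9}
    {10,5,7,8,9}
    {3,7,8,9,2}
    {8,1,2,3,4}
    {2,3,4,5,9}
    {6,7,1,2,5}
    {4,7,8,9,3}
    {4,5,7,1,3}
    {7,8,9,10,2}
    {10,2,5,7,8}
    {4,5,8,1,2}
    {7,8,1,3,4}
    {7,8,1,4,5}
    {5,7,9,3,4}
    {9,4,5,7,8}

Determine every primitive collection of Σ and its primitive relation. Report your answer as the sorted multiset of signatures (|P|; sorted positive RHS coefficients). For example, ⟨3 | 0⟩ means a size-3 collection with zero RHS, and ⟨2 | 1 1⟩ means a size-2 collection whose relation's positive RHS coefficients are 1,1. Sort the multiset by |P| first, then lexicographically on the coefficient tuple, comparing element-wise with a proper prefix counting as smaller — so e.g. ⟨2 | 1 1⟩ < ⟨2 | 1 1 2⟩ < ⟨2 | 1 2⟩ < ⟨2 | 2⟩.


12 collections generate NE(X_Σ); each relation:

  P={1,9}:  v_{1} + v_{9} = 0  →  sig = ⟨2 | 0⟩
  P={3,6}:  v_{3} + v_{6} = v_{1} + v_{2} + v_{7}  →  sig = ⟨2 | 1 1 1⟩
  P={3,10}:  v_{3} + v_{10} = v_{2} + v_{7} + v_{9}  →  sig = ⟨2 | 1 1 1⟩
  P={4,6}:  v_{4} + v_{6} = v_{1} + v_{5} + v_{8}  →  sig = ⟨2 | 1 1 1⟩
  P={4,10}:  v_{4} + v_{10} = v_{5} + v_{8} + v_{9}  →  sig = ⟨2 | 1 1 1⟩
  P={1,10}:  v_{1} + v_{10} = v_{2} + v_{5} + v_{7} + v_{8}  →  sig = ⟨2 | 1 1 1 1⟩
  P={6,9}:  v_{6} + v_{9} = v_{2} + v_{5} + v_{7} + v_{8}  →  sig = ⟨2 | 1 1 1 1⟩
  P={6,10}:  v_{6} + v_{10} = 2·v_{2} + 2·v_{5} + 2·v_{7} + 2·v_{8}  →  sig = ⟨2 | 2 2 2 2⟩
  P={2,4,7}:  v_{2} + v_{4} + v_{7} = 0  →  sig = ⟨3 | 0⟩
  P={3,5,8}:  v_{3} + v_{5} + v_{8} = 0  →  sig = ⟨3 | 0⟩
  P={1,2,5,7,8}:  v_{1} + v_{2} + v_{5} + v_{7} + v_{8} = v_{6}  →  sig = ⟨5 | 1⟩
  P={2,5,7,8,9}:  v_{2} + v_{5} + v_{7} + v_{8} + v_{9} = v_{10}  →  sig = ⟨5 | 1⟩

Signatures (|P|; sorted positive RHS coefficients), sorted:
    |P|=2: 8 collections, coeffs (), (1,1,1), (1,1,1), (1,1,1), (1,1,1), (1,1,1,1), (1,1,1,1), (2,2,2,2)
    |P|=3: 2 collections, coeffs (), ()
    |P|=5: 2 collections, coeffs (1), (1)


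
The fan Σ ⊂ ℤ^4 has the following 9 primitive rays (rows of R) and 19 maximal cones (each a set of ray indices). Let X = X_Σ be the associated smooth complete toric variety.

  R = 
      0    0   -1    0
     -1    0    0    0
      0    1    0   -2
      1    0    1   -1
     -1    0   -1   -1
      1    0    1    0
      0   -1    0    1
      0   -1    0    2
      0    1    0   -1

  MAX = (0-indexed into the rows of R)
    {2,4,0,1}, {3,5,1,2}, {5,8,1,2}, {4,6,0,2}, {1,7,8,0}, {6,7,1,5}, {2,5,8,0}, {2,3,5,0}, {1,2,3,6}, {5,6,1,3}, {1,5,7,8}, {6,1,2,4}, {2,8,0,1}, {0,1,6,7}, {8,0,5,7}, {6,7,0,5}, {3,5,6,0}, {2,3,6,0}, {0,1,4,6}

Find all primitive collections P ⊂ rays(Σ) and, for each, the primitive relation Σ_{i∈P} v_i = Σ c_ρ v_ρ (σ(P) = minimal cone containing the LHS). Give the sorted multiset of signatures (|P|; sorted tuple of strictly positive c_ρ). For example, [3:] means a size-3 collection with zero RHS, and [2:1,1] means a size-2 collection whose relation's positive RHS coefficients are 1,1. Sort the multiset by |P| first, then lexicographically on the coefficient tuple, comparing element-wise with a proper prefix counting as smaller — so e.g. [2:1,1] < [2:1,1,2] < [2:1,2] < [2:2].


Primitive collections (12):

  P={2,7}:  v_{2} + v_{7} = 0  ⟹  sig = [2:]
  P={6,8}:  v_{6} + v_{8} = 0  ⟹  sig = [2:]
  P={3,7}:  v_{3} + v_{7} = v_{5} + v_{6}  ⟹  sig = [2:1,1]
  P={3,8}:  v_{3} + v_{8} = v_{2} + v_{5}  ⟹  sig = [2:1,1]
  P={4,5}:  v_{4} + v_{5} = v_{2} + v_{6}  ⟹  sig = [2:1,1]
  P={4,7}:  v_{4} + v_{7} = v_{0} + v_{1} + v_{6}  ⟹  sig = [2:1,1,1]
  P={4,8}:  v_{4} + v_{8} = v_{0} + v_{1} + v_{2}  ⟹  sig = [2:1,1,1]
  P={3,4}:  v_{3} + v_{4} = 2·v_{2} + 2·v_{6}  ⟹  sig = [2:2,2]
  P={0,1,5}:  v_{0} + v_{1} + v_{5} = 0  ⟹  sig = [3:]
  P={2,5,6}:  v_{2} + v_{5} + v_{6} = v_{3}  ⟹  sig = [3:1]
  P={0,1,3}:  v_{0} + v_{1} + v_{3} = v_{2} + v_{6}  ⟹  sig = [3:1,1]
  P={0,1,2,6}:  v_{0} + v_{1} + v_{2} + v_{6} = v_{4}  ⟹  sig = [4:1]

so the primitive-relation signature multiset is
    [2:]
    [2:]
    [2:1,1]
    [2:1,1]
    [2:1,1]
    [2:1,1,1]
    [2:1,1,1]
    [2:2,2]
    [3:]
    [3:1]
    [3:1,1]
    [4:1]


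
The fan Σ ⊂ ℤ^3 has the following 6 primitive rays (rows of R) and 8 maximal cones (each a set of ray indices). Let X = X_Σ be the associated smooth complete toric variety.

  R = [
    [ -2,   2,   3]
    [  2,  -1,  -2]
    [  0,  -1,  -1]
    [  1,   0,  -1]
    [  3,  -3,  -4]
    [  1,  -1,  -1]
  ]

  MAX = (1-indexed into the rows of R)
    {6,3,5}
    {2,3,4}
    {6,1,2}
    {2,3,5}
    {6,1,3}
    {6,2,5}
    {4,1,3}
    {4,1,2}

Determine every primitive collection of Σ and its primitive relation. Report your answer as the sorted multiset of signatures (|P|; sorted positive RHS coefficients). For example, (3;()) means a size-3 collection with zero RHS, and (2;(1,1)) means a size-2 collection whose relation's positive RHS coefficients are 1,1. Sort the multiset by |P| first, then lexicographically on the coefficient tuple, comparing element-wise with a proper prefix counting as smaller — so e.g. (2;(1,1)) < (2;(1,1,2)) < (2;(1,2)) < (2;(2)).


5 collections generate NE(X_Σ); each relation:

  P={1,5}:  v_{1} + v_{5} = v_{6} ; sig = (2;(1))
  P={4,6}:  v_{4} + v_{6} = v_{2} ; sig = (2;(1))
  P={4,5}:  v_{4} + v_{5} = 2·v_{2} + v_{3} ; sig = (2;(1,2))
  P={1,2,3}:  v_{1} + v_{2} + v_{3} = 0 ; sig = (3;())
  P={2,3,6}:  v_{2} + v_{3} + v_{6} = v_{5} ; sig = (3;(1))

so the primitive-relation signature multiset is
[(2;(1)), (2;(1)), (2;(1,2)), (3;()), (3;(1))]


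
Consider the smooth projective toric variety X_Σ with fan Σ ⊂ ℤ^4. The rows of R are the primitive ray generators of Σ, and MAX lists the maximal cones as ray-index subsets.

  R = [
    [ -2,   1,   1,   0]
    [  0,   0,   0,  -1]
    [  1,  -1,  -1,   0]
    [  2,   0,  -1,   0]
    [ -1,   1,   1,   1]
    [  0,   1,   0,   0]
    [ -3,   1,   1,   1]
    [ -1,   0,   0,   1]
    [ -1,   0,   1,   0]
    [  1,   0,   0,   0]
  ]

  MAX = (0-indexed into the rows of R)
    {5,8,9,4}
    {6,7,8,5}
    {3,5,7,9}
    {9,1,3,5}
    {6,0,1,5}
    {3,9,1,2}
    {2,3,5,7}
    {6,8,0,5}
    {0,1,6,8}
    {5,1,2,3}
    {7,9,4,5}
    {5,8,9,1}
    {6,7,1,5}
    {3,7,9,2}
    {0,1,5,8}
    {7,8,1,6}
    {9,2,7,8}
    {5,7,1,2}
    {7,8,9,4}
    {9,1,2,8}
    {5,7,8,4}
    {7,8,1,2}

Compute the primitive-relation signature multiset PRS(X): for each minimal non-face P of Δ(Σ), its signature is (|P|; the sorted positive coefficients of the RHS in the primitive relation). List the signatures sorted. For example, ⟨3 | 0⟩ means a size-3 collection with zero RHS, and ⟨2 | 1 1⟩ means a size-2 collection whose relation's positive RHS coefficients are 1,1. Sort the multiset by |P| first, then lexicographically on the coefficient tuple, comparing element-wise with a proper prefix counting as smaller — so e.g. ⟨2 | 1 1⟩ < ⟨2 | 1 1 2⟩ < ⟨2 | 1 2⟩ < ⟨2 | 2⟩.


Δ(Σ) — 10 vertices, 20 min non-faces:

  P = {0,3}:  v_{0} + v_{3} = v_{5}  →  sig = ⟨2 | 1⟩
  P = {0,7}:  v_{0} + v_{7} = v_{6}  →  sig = ⟨2 | 1⟩
  P = {3,8}:  v_{3} + v_{8} = v_{9}  →  sig = ⟨2 | 1⟩
  P = {0,2}:  v_{0} + v_{2} = v_{1} + v_{7}  →  sig = ⟨2 | 1 1⟩
  P = {0,9}:  v_{0} + v_{9} = v_{5} + v_{8}  →  sig = ⟨2 | 1 1⟩
  P = {1,4}:  v_{1} + v_{4} = v_{5} + v_{8}  →  sig = ⟨2 | 1 1⟩
  P = {2,4}:  v_{2} + v_{4} = v_{7} + v_{9}  →  sig = ⟨2 | 1 1⟩
  P = {3,6}:  v_{3} + v_{6} = v_{5} + v_{7}  →  sig = ⟨2 | 1 1⟩
  P = {6,9}:  v_{6} + v_{9} = v_{5} + v_{7} + v_{8}  →  sig = ⟨2 | 1 1 1⟩
  P = {3,4}:  v_{3} + v_{4} = v_{5} + v_{7} + 2·v_{9}  →  sig = ⟨2 | 1 1 2⟩
  P = {2,6}:  v_{2} + v_{6} = v_{1} + 2·v_{7}  →  sig = ⟨2 | 1 2⟩
  P = {0,4}:  v_{0} + v_{4} = 2·v_{5} + v_{7} + 2·v_{8}  →  sig = ⟨2 | 1 2 2⟩
  P = {4,6}:  v_{4} + v_{6} = 2·v_{5} + 2·v_{7} + 2·v_{8}  →  sig = ⟨2 | 2 2 2⟩
  P = {1,7,9}:  v_{1} + v_{7} + v_{9} = 0  →  sig = ⟨3 | 0⟩
  P = {2,5,8}:  v_{2} + v_{5} + v_{8} = 0  →  sig = ⟨3 | 0⟩
  P = {2,5,9}:  v_{2} + v_{5} + v_{9} = v_{3}  →  sig = ⟨3 | 1⟩
  P = {1,3,7}:  v_{1} + v_{3} + v_{7} = v_{2} + v_{5}  →  sig = ⟨3 | 1 1⟩
  P = {1,5,7,8}:  v_{1} + v_{5} + v_{7} + v_{8} = v_{0}  →  sig = ⟨4 | 1⟩
  P = {5,7,8,9}:  v_{5} + v_{7} + v_{8} + v_{9} = v_{4}  →  sig = ⟨4 | 1⟩
  P = {1,5,6,8}:  v_{1} + v_{5} + v_{6} + v_{8} = 2·v_{0}  →  sig = ⟨4 | 2⟩

Hence PRS(X_Σ) =
    |P|=2: 13 collections, coeffs (1), (1), (1), (1,1), (1,1), (1,1), (1,1), (1,1), (1,1,1), (1,1,2), (1,2), (1,2,2), (2,2,2)
    |P|=3: 4 collections, coeffs (), (), (1), (1,1)
    |P|=4: 3 collections, coeffs (1), (1), (2)


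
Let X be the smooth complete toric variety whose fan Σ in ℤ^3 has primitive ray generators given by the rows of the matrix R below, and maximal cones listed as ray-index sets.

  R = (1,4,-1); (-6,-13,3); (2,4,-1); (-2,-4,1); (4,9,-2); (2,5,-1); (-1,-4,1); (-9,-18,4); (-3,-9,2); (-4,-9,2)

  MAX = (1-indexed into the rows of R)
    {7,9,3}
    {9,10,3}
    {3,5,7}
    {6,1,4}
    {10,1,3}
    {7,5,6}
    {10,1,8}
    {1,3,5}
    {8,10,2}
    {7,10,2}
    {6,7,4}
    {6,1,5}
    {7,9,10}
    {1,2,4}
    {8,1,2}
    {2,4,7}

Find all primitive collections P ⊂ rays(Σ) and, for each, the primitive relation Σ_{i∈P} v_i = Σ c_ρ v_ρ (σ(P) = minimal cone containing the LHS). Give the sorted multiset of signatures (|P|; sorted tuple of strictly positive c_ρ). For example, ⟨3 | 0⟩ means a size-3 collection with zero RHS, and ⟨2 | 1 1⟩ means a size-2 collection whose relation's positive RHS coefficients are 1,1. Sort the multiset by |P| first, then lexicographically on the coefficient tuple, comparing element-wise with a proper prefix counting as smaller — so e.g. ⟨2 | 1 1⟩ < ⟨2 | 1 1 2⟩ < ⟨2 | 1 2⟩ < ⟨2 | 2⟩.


Δ(Σ) — 10 vertices, 23 min non-faces:

  P={1,7}:  v_{1} + v_{7} = 0  ⟹  sig = ⟨2 | 0⟩
  P={3,4}:  v_{3} + v_{4} = 0  ⟹  sig = ⟨2 | 0⟩
  P={5,10}:  v_{5} + v_{10} = 0  ⟹  sig = ⟨2 | 0⟩
  P={2,3}:  v_{2} + v_{3} = v_{10}  ⟹  sig = ⟨2 | 1⟩
  P={2,5}:  v_{2} + v_{5} = v_{4}  ⟹  sig = ⟨2 | 1⟩
  P={3,6}:  v_{3} + v_{6} = v_{5}  ⟹  sig = ⟨2 | 1⟩
  P={4,5}:  v_{4} + v_{5} = v_{6}  ⟹  sig = ⟨2 | 1⟩
  P={4,10}:  v_{4} + v_{10} = v_{2}  ⟹  sig = ⟨2 | 1⟩
  P={6,9}:  v_{6} + v_{9} = v_{7}  ⟹  sig = ⟨2 | 1⟩
  P={6,10}:  v_{6} + v_{10} = v_{4}  ⟹  sig = ⟨2 | 1⟩
  P={1,9}:  v_{1} + v_{9} = v_{3} + v_{10}  ⟹  sig = ⟨2 | 1 1⟩
  P={4,9}:  v_{4} + v_{9} = v_{7} + v_{10}  ⟹  sig = ⟨2 | 1 1⟩
  P={5,8}:  v_{5} + v_{8} = v_{1} + v_{2}  ⟹  sig = ⟨2 | 1 1⟩
  P={5,9}:  v_{5} + v_{9} = v_{3} + v_{7}  ⟹  sig = ⟨2 | 1 1⟩
  P={7,8}:  v_{7} + v_{8} = v_{2} + v_{10}  ⟹  sig = ⟨2 | 1 1⟩
  P={6,8}:  v_{6} + v_{8} = v_{1} + v_{2} + v_{4}  ⟹  sig = ⟨2 | 1 1 1⟩
  P={2,9}:  v_{2} + v_{9} = v_{7} + 2·v_{10}  ⟹  sig = ⟨2 | 1 2⟩
  P={3,8}:  v_{3} + v_{8} = v_{1} + 2·v_{10}  ⟹  sig = ⟨2 | 1 2⟩
  P={4,8}:  v_{4} + v_{8} = v_{1} + 2·v_{2}  ⟹  sig = ⟨2 | 1 2⟩
  P={2,6}:  v_{2} + v_{6} = 2·v_{4}  ⟹  sig = ⟨2 | 2⟩
  P={8,9}:  v_{8} + v_{9} = 3·v_{10}  ⟹  sig = ⟨2 | 3⟩
  P={1,2,10}:  v_{1} + v_{2} + v_{10} = v_{8}  ⟹  sig = ⟨3 | 1⟩
  P={3,7,10}:  v_{3} + v_{7} + v_{10} = v_{9}  ⟹  sig = ⟨3 | 1⟩

Signatures (|P|; sorted positive RHS coefficients), sorted:
    |P|=2: 21 collections, coeffs (), (), (), (1), (1), (1), (1), (1), (1), (1), (1,1), (1,1), (1,1), (1,1), (1,1), (1,1,1), (1,2), (1,2), (1,2), (2), (3)
    |P|=3: 2 collections, coeffs (1), (1)


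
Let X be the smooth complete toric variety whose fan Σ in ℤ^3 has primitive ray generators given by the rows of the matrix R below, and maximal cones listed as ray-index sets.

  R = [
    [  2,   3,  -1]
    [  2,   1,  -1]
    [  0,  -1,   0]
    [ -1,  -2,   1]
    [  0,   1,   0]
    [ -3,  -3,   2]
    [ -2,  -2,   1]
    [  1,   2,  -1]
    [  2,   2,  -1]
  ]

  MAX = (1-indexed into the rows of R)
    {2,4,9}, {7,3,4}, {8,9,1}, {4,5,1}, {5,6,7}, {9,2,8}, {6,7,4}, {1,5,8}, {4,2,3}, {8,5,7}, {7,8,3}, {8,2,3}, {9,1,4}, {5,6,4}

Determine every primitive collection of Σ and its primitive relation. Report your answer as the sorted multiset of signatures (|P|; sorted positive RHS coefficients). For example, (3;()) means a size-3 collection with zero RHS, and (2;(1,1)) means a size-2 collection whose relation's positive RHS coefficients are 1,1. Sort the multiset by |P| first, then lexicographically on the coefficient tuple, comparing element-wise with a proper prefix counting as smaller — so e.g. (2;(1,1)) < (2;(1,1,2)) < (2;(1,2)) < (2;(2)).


Δ(Σ) — 9 vertices, 16 min non-faces:

  P={3,5}:  v_{3} + v_{5} = 0 ; sig = (2;())
  P={4,8}:  v_{4} + v_{8} = 0 ; sig = (2;())
  P={7,9}:  v_{7} + v_{9} = 0 ; sig = (2;())
  P={1,3}:  v_{1} + v_{3} = v_{9} ; sig = (2;(1))
  P={1,7}:  v_{1} + v_{7} = v_{5} ; sig = (2;(1))
  P={2,5}:  v_{2} + v_{5} = v_{9} ; sig = (2;(1))
  P={2,6}:  v_{2} + v_{6} = v_{4} ; sig = (2;(1))
  P={2,7}:  v_{2} + v_{7} = v_{3} ; sig = (2;(1))
  P={3,9}:  v_{3} + v_{9} = v_{2} ; sig = (2;(1))
  P={5,9}:  v_{5} + v_{9} = v_{1} ; sig = (2;(1))
  P={3,6}:  v_{3} + v_{6} = v_{4} + v_{7} ; sig = (2;(1,1))
  P={6,8}:  v_{6} + v_{8} = v_{5} + v_{7} ; sig = (2;(1,1))
  P={6,9}:  v_{6} + v_{9} = v_{4} + v_{5} ; sig = (2;(1,1))
  P={1,6}:  v_{1} + v_{6} = v_{4} + 2·v_{5} ; sig = (2;(1,2))
  P={1,2}:  v_{1} + v_{2} = 2·v_{9} ; sig = (2;(2))
  P={4,5,7}:  v_{4} + v_{5} + v_{7} = v_{6} ; sig = (3;(1))

Signatures (|P|; sorted positive RHS coefficients), sorted:
{ (2;()) ×3,  (2;(1)) ×7,  (2;(1,1)) ×3,  (2;(1,2)),  (2;(2)),  (3;(1)) }


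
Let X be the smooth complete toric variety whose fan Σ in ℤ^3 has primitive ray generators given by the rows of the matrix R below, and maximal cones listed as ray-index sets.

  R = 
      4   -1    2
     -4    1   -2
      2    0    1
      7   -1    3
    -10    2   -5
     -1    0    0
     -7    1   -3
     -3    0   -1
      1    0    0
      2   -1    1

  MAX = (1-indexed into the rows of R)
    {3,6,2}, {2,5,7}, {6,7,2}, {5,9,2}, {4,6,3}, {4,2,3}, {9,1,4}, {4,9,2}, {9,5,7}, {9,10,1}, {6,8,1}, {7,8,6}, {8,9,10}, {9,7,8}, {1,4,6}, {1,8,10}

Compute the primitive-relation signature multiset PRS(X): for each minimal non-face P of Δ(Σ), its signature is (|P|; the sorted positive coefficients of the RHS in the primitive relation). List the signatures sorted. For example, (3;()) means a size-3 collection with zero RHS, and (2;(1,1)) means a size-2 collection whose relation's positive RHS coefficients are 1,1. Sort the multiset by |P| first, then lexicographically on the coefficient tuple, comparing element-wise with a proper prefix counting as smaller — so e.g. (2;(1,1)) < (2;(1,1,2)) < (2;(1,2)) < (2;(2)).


24 minimal non-faces of Δ(Σ) (on 10 rays):

  P = {1,2}:  v_{1} + v_{2} = 0  so sig = (2;())
  P = {4,7}:  v_{4} + v_{7} = 0  so sig = (2;())
  P = {6,9}:  v_{6} + v_{9} = 0  so sig = (2;())
  P = {1,7}:  v_{1} + v_{7} = v_{8}  so sig = (2;(1))
  P = {2,8}:  v_{2} + v_{8} = v_{7}  so sig = (2;(1))
  P = {3,8}:  v_{3} + v_{8} = v_{6}  so sig = (2;(1))
  P = {3,10}:  v_{3} + v_{10} = v_{1}  so sig = (2;(1))
  P = {4,8}:  v_{4} + v_{8} = v_{1}  so sig = (2;(1))
  P = {1,3}:  v_{1} + v_{3} = v_{4} + v_{6}  so sig = (2;(1,1))
  P = {1,5}:  v_{1} + v_{5} = v_{7} + v_{9}  so sig = (2;(1,1))
  P = {2,10}:  v_{2} + v_{10} = v_{8} + v_{9}  so sig = (2;(1,1))
  P = {3,7}:  v_{3} + v_{7} = v_{2} + v_{6}  so sig = (2;(1,1))
  P = {3,9}:  v_{3} + v_{9} = v_{2} + v_{4}  so sig = (2;(1,1))
  P = {4,5}:  v_{4} + v_{5} = v_{2} + v_{9}  so sig = (2;(1,1))
  P = {5,6}:  v_{5} + v_{6} = v_{2} + v_{7}  so sig = (2;(1,1))
  P = {6,10}:  v_{6} + v_{10} = v_{1} + v_{8}  so sig = (2;(1,1))
  P = {5,10}:  v_{5} + v_{10} = v_{7} + v_{8} + 2·v_{9}  so sig = (2;(1,1,2))
  P = {4,10}:  v_{4} + v_{10} = 2·v_{1} + v_{9}  so sig = (2;(1,2))
  P = {5,8}:  v_{5} + v_{8} = 2·v_{7} + v_{9}  so sig = (2;(1,2))
  P = {7,10}:  v_{7} + v_{10} = 2·v_{8} + v_{9}  so sig = (2;(1,2))
  P = {3,5}:  v_{3} + v_{5} = 2·v_{2}  so sig = (2;(2))
  P = {1,8,9}:  v_{1} + v_{8} + v_{9} = v_{10}  so sig = (3;(1))
  P = {2,4,6}:  v_{2} + v_{4} + v_{6} = v_{3}  so sig = (3;(1))
  P = {2,7,9}:  v_{2} + v_{7} + v_{9} = v_{5}  so sig = (3;(1))

Sorted signature multiset PRS(X):
    |P|=2: 21 collections, coeffs (), (), (), (1), (1), (1), (1), (1), (1,1), (1,1), (1,1), (1,1), (1,1), (1,1), (1,1), (1,1), (1,1,2), (1,2), (1,2), (1,2), (2)
    |P|=3: 3 collections, coeffs (1), (1), (1)


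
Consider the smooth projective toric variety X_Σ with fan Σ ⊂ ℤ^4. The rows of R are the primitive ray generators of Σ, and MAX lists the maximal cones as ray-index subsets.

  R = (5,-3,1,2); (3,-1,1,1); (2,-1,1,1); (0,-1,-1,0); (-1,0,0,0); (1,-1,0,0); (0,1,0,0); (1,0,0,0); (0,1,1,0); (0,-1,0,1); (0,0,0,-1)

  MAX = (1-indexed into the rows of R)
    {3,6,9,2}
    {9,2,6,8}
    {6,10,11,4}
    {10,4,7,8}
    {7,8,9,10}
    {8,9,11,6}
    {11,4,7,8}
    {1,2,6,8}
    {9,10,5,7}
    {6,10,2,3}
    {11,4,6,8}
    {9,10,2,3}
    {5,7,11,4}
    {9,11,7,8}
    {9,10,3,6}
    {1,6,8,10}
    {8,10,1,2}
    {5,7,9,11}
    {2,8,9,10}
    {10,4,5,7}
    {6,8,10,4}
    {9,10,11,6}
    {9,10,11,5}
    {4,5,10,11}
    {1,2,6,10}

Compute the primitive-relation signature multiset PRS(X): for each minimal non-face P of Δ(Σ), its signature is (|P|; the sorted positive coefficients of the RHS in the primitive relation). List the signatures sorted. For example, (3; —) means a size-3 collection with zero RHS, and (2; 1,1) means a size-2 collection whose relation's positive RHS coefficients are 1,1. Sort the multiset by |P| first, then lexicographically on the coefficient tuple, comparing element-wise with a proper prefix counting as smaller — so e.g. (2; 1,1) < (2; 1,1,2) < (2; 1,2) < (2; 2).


The 24 primitive collections of Σ (r=11, n=4):

  P={4,9}:  v_{4} + v_{9} = 0  →  sig = (2; —)
  P={5,8}:  v_{5} + v_{8} = 0  →  sig = (2; —)
  P={2,5}:  v_{2} + v_{5} = v_{3}  →  sig = (2; 1)
  P={3,8}:  v_{3} + v_{8} = v_{2}  →  sig = (2; 1)
  P={6,7}:  v_{6} + v_{7} = v_{8}  →  sig = (2; 1)
  P={1,9}:  v_{1} + v_{9} = v_{2} + v_{3}  →  sig = (2; 1,1)
  P={5,6}:  v_{5} + v_{6} = v_{10} + v_{11}  →  sig = (2; 1,1)
  P={1,5}:  v_{1} + v_{5} = v_{2} + v_{6} + v_{10}  →  sig = (2; 1,1,1)
  P={3,4}:  v_{3} + v_{4} = v_{6} + v_{8} + v_{10}  →  sig = (2; 1,1,1)
  P={3,5}:  v_{3} + v_{5} = v_{6} + v_{9} + v_{10}  →  sig = (2; 1,1,1)
  P={1,3}:  v_{1} + v_{3} = 2·v_{2} + v_{6} + v_{10}  →  sig = (2; 1,1,2)
  P={1,7}:  v_{1} + v_{7} = v_{2} + 2·v_{8} + v_{10}  →  sig = (2; 1,1,2)
  P={2,4}:  v_{2} + v_{4} = v_{6} + 2·v_{8} + v_{10}  →  sig = (2; 1,1,2)
  P={2,11}:  v_{2} + v_{11} = 2·v_{6} + v_{8} + v_{9}  →  sig = (2; 1,1,2)
  P={3,7}:  v_{3} + v_{7} = 2·v_{8} + v_{9} + v_{10}  →  sig = (2; 1,1,2)
  P={2,7}:  v_{2} + v_{7} = 3·v_{8} + v_{9} + v_{10}  →  sig = (2; 1,1,3)
  P={1,11}:  v_{1} + v_{11} = v_{2} + 2·v_{6}  →  sig = (2; 1,2)
  P={3,11}:  v_{3} + v_{11} = 2·v_{6} + v_{9}  →  sig = (2; 1,2)
  P={1,4}:  v_{1} + v_{4} = 2·v_{6} + 3·v_{8} + 2·v_{10}  →  sig = (2; 2,2,3)
  P={7,10,11}:  v_{7} + v_{10} + v_{11} = 0  →  sig = (3; —)
  P={8,10,11}:  v_{8} + v_{10} + v_{11} = v_{6}  →  sig = (3; 1)
  P={2,6,8,10}:  v_{2} + v_{6} + v_{8} + v_{10} = v_{1}  →  sig = (4; 1)
  P={6,8,9,10}:  v_{6} + v_{8} + v_{9} + v_{10} = v_{3}  →  sig = (4; 1)
  P={2,6,9,10}:  v_{2} + v_{6} + v_{9} + v_{10} = 2·v_{3}  →  sig = (4; 2)

so the primitive-relation signature multiset is
    |P|=2: 19 collections, coeffs (), (), (1), (1), (1), (1,1), (1,1), (1,1,1), (1,1,1), (1,1,1), (1,1,2), (1,1,2), (1,1,2), (1,1,2), (1,1,2), (1,1,3), (1,2), (1,2), (2,2,3)
    |P|=3: 2 collections, coeffs (), (1)
    |P|=4: 3 collections, coeffs (1), (1), (2)


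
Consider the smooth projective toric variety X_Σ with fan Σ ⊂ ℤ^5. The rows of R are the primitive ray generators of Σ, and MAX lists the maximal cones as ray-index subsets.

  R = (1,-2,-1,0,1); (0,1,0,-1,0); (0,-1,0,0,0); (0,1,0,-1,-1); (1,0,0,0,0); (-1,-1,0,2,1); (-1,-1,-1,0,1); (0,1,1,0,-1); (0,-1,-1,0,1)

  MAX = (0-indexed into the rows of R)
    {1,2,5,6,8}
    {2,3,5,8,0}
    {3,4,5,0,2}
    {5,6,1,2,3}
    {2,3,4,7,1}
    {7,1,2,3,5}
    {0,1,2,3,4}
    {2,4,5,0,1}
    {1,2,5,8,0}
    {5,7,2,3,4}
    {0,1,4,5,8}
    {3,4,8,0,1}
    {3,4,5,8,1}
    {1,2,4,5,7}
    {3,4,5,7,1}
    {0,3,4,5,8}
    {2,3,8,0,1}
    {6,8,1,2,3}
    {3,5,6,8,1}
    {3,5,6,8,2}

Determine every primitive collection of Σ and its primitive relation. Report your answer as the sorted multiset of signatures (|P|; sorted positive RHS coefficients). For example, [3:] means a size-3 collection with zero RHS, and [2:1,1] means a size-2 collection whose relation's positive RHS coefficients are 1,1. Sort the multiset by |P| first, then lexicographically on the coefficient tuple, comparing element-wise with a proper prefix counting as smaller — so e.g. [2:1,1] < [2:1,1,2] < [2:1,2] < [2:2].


9 collections generate NE(X_Σ); each relation:

  • {7,8}:  v_{7} + v_{8} = 0  →  sig = [2:]
  • {4,6}:  v_{4} + v_{6} = v_{8}  →  sig = [2:1]
  • {0,7}:  v_{0} + v_{7} = v_{2} + v_{4}  →  sig = [2:1,1]
  • {6,7}:  v_{6} + v_{7} = v_{1} + v_{2} + v_{3} + v_{5}  →  sig = [2:1,1,1,1]
  • {0,6}:  v_{0} + v_{6} = v_{2} + 2·v_{8}  →  sig = [2:1,2]
  • {2,4,8}:  v_{2} + v_{4} + v_{8} = v_{0}  →  sig = [3:1]
  • {0,1,3,5}:  v_{0} + v_{1} + v_{3} + v_{5} = v_{8}  →  sig = [4:1]
  • {1,2,3,4,5}:  v_{1} + v_{2} + v_{3} + v_{4} + v_{5} = 0  →  sig = [5:]
  • {1,2,3,5,8}:  v_{1} + v_{2} + v_{3} + v_{5} + v_{8} = v_{6}  →  sig = [5:1]

Sorted signature multiset PRS(X):
{ [2:],  [2:1],  [2:1,1],  [2:1,1,1,1],  [2:1,2],  [3:1],  [4:1],  [5:],  [5:1] }


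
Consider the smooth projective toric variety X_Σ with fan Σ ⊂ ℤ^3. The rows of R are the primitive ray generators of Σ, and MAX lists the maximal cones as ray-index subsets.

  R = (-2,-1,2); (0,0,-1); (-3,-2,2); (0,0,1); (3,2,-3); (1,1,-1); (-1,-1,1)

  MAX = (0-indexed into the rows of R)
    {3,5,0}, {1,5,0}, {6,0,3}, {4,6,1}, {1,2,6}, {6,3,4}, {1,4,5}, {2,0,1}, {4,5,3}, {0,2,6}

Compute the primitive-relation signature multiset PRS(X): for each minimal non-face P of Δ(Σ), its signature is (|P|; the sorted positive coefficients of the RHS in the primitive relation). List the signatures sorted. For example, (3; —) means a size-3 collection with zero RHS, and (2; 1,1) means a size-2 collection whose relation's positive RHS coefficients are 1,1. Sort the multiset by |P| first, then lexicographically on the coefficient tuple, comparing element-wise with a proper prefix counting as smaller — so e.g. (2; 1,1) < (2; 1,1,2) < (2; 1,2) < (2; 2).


7 minimal non-faces of Δ(Σ) (on 7 rays):

  P = {1,3}:  v_{1} + v_{3} = 0  →  sig = (2; —)
  P = {5,6}:  v_{5} + v_{6} = 0  →  sig = (2; —)
  P = {0,4}:  v_{0} + v_{4} = v_{5}  →  sig = (2; 1)
  P = {2,4}:  v_{2} + v_{4} = v_{1}  →  sig = (2; 1)
  P = {2,3}:  v_{2} + v_{3} = v_{0} + v_{6}  →  sig = (2; 1,1)
  P = {2,5}:  v_{2} + v_{5} = v_{0} + v_{1}  →  sig = (2; 1,1)
  P = {0,1,6}:  v_{0} + v_{1} + v_{6} = v_{2}  →  sig = (3; 1)

Sorted signature multiset PRS(X):
[(2; —), (2; —), (2; 1), (2; 1), (2; 1,1), (2; 1,1), (3; 1)]


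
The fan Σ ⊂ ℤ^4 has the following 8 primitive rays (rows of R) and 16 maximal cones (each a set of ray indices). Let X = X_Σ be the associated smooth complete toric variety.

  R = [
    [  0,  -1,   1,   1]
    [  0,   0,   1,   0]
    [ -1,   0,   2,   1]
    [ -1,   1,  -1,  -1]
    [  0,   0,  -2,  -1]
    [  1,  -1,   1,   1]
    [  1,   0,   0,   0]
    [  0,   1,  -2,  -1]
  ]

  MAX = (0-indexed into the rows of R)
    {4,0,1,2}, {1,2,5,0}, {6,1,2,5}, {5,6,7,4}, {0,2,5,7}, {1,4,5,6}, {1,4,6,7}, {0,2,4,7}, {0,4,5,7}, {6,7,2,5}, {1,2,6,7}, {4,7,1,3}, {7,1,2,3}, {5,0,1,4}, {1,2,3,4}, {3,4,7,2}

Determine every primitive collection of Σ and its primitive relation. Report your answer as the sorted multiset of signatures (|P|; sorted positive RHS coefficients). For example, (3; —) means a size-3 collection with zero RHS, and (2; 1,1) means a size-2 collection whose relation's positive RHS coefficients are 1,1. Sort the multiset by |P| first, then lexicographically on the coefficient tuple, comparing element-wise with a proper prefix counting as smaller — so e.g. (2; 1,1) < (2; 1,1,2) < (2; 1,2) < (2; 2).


9 collections generate NE(X_Σ); each relation:

  P={3,5}:  v_{3} + v_{5} = 0  ⟹  sig = (2; —)
  P={0,6}:  v_{0} + v_{6} = v_{5}  ⟹  sig = (2; 1)
  P={0,3}:  v_{0} + v_{3} = v_{2} + v_{4}  ⟹  sig = (2; 1,1)
  P={3,6}:  v_{3} + v_{6} = v_{1} + v_{7}  ⟹  sig = (2; 1,1)
  P={0,1,7}:  v_{0} + v_{1} + v_{7} = 0  ⟹  sig = (3; —)
  P={2,4,6}:  v_{2} + v_{4} + v_{6} = 0  ⟹  sig = (3; —)
  P={1,5,7}:  v_{1} + v_{5} + v_{7} = v_{6}  ⟹  sig = (3; 1)
  P={2,4,5}:  v_{2} + v_{4} + v_{5} = v_{0}  ⟹  sig = (3; 1)
  P={1,2,4,7}:  v_{1} + v_{2} + v_{4} + v_{7} = v_{3}  ⟹  sig = (4; 1)

Hence PRS(X_Σ) =
    (2; —)
    (2; 1)
    (2; 1,1)
    (2; 1,1)
    (3; —)
    (3; —)
    (3; 1)
    (3; 1)
    (4; 1)


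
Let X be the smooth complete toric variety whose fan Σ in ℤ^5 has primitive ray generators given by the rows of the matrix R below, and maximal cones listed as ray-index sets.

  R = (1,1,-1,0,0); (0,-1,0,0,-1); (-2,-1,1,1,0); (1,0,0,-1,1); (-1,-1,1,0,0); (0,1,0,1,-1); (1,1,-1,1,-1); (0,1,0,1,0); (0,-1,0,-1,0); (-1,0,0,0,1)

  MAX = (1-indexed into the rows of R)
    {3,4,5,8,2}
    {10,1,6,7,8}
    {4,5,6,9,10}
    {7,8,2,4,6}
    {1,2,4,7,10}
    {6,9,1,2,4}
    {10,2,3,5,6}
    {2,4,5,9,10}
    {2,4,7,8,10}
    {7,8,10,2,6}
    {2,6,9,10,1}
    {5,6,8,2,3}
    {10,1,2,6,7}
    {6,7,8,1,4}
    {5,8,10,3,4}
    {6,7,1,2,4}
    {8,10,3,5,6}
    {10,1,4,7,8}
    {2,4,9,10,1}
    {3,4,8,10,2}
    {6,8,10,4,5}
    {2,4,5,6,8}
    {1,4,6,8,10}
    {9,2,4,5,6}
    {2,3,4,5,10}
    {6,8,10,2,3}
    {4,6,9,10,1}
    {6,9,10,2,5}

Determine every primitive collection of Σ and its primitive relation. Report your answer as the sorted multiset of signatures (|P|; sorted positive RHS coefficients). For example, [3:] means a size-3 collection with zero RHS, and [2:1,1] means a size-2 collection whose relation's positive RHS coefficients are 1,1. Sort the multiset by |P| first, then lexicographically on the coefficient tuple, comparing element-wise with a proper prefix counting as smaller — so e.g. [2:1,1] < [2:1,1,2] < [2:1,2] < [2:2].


12 minimal non-faces of Δ(Σ) (on 10 rays):

  P = {1,5}:  v_{1} + v_{5} = 0  →  sig = [2:]
  P = {8,9}:  v_{8} + v_{9} = 0  →  sig = [2:]
  P = {5,7}:  v_{5} + v_{7} = v_{2} + v_{8}  →  sig = [2:1,1]
  P = {7,9}:  v_{7} + v_{9} = v_{1} + v_{2}  →  sig = [2:1,1]
  P = {1,3}:  v_{1} + v_{3} = v_{2} + v_{8} + v_{10}  →  sig = [2:1,1,1]
  P = {3,9}:  v_{3} + v_{9} = v_{2} + v_{5} + v_{10}  →  sig = [2:1,1,1]
  P = {3,7}:  v_{3} + v_{7} = 2·v_{2} + 2·v_{8} + v_{10}  →  sig = [2:1,2,2]
  P = {1,2,8}:  v_{1} + v_{2} + v_{8} = v_{7}  →  sig = [3:1]
  P = {3,4,6}:  v_{3} + v_{4} + v_{6} = v_{5} + v_{8}  →  sig = [3:1,1]
  P = {2,4,6,10}:  v_{2} + v_{4} + v_{6} + v_{10} = 0  →  sig = [4:]
  P = {2,5,8,10}:  v_{2} + v_{5} + v_{8} + v_{10} = v_{3}  →  sig = [4:1]
  P = {4,6,7,10}:  v_{4} + v_{6} + v_{7} + v_{10} = v_{1} + v_{8}  →  sig = [4:1,1]

Signatures (|P|; sorted positive RHS coefficients), sorted:
{ [2:] ×2,  [2:1,1] ×2,  [2:1,1,1] ×2,  [2:1,2,2],  [3:1],  [3:1,1],  [4:],  [4:1],  [4:1,1] }


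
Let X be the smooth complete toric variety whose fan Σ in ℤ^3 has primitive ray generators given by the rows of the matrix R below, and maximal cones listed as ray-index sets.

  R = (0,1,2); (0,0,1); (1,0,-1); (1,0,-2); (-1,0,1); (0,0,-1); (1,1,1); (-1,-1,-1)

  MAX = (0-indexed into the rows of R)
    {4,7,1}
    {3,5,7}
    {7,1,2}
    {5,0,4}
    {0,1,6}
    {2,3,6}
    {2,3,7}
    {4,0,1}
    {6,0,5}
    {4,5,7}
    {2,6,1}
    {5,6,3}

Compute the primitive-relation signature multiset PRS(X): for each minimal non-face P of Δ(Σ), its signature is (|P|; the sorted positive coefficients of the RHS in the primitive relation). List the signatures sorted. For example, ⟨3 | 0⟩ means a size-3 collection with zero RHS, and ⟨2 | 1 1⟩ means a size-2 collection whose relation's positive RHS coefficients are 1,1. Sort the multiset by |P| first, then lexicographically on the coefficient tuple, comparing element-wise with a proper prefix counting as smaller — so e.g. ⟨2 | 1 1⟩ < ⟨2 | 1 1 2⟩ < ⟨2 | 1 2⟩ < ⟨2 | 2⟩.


The 10 primitive collections of Σ (r=8, n=3):

  {1,5}:  v_{1} + v_{5} = 0  →  sig = ⟨2 | 0⟩
  {2,4}:  v_{2} + v_{4} = 0  →  sig = ⟨2 | 0⟩
  {6,7}:  v_{6} + v_{7} = 0  →  sig = ⟨2 | 0⟩
  {0,2}:  v_{0} + v_{2} = v_{6}  →  sig = ⟨2 | 1⟩
  {0,7}:  v_{0} + v_{7} = v_{4}  →  sig = ⟨2 | 1⟩
  {1,3}:  v_{1} + v_{3} = v_{2}  →  sig = ⟨2 | 1⟩
  {2,5}:  v_{2} + v_{5} = v_{3}  →  sig = ⟨2 | 1⟩
  {3,4}:  v_{3} + v_{4} = v_{5}  →  sig = ⟨2 | 1⟩
  {4,6}:  v_{4} + v_{6} = v_{0}  →  sig = ⟨2 | 1⟩
  {0,3}:  v_{0} + v_{3} = v_{5} + v_{6}  →  sig = ⟨2 | 1 1⟩

Sorted signature multiset PRS(X):
    |P|=2: 10 collections, coeffs (), (), (), (1), (1), (1), (1), (1), (1), (1,1)


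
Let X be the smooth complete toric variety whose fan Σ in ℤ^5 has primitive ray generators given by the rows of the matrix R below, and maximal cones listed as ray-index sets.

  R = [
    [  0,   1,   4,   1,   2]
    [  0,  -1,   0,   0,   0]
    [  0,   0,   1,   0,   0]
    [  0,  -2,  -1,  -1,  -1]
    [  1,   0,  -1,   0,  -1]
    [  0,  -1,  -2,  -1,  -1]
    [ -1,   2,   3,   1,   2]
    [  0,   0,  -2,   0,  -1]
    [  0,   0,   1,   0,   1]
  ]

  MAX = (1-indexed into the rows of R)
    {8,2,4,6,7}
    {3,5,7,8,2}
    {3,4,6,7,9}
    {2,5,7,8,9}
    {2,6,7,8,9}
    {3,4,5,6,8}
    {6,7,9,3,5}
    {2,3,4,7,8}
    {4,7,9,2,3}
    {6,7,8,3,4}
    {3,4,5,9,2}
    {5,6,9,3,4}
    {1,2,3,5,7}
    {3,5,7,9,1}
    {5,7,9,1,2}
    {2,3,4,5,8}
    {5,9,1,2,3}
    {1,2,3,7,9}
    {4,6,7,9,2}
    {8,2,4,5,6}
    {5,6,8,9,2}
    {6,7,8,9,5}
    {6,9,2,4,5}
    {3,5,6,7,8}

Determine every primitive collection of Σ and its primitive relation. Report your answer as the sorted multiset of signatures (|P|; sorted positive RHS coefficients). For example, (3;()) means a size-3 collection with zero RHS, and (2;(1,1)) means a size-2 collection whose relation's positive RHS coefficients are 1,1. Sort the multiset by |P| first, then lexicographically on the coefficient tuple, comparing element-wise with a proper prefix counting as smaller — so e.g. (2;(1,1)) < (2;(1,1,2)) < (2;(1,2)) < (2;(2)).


9 minimal non-faces of Δ(Σ) (on 9 rays):

  P={1,6}:  v_{1} + v_{6} = v_{3} + v_{9}  →  sig = (2;(1,1))
  P={1,8}:  v_{1} + v_{8} = v_{2} + v_{5} + v_{7}  →  sig = (2;(1,1,1))
  P={1,4}:  v_{1} + v_{4} = v_{2} + 2·v_{3} + v_{9}  →  sig = (2;(1,1,2))
  P={3,8,9}:  v_{3} + v_{8} + v_{9} = 0  →  sig = (3;())
  P={2,3,6}:  v_{2} + v_{3} + v_{6} = v_{4}  →  sig = (3;(1))
  P={4,5,7}:  v_{4} + v_{5} + v_{7} = v_{3}  →  sig = (3;(1))
  P={4,8,9}:  v_{4} + v_{8} + v_{9} = v_{2} + v_{6}  →  sig = (3;(1,1))
  P={2,5,6,7}:  v_{2} + v_{5} + v_{6} + v_{7} = 0  →  sig = (4;())
  P={2,3,5,7,9}:  v_{2} + v_{3} + v_{5} + v_{7} + v_{9} = v_{1}  →  sig = (5;(1))

Hence PRS(X_Σ) =
{ (2;(1,1)),  (2;(1,1,1)),  (2;(1,1,2)),  (3;()),  (3;(1)) ×2,  (3;(1,1)),  (4;()),  (5;(1)) }


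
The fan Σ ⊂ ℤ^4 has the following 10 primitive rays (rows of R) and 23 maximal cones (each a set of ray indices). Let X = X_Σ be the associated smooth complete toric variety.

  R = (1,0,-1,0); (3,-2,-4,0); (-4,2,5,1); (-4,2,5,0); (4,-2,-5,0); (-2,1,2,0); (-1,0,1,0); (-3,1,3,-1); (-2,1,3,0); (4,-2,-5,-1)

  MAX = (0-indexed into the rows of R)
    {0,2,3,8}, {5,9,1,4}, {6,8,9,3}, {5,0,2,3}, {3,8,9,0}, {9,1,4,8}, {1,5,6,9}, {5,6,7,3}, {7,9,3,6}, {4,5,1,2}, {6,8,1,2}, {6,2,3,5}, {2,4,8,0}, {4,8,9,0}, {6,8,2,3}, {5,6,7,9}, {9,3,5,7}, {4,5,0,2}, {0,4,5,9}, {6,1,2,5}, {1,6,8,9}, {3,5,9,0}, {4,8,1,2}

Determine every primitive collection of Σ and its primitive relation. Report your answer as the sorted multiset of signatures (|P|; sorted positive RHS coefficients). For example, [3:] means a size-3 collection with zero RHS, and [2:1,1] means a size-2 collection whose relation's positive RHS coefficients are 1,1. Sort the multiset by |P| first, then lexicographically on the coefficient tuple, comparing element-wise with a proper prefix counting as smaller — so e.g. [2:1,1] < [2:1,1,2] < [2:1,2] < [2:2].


Primitive collections (13):

  P = {0,6}:  v_{0} + v_{6} = 0  so sig = [2:]
  P = {2,9}:  v_{2} + v_{9} = 0  so sig = [2:]
  P = {3,4}:  v_{3} + v_{4} = 0  so sig = [2:]
  P = {0,1}:  v_{0} + v_{1} = v_{4}  so sig = [2:1]
  P = {1,3}:  v_{1} + v_{3} = v_{6}  so sig = [2:1]
  P = {4,6}:  v_{4} + v_{6} = v_{1}  so sig = [2:1]
  P = {5,8}:  v_{5} + v_{8} = v_{3}  so sig = [2:1]
  P = {0,7}:  v_{0} + v_{7} = v_{3} + v_{5} + v_{9}  so sig = [2:1,1,1]
  P = {2,7}:  v_{2} + v_{7} = v_{3} + v_{5} + v_{6}  so sig = [2:1,1,1]
  P = {4,7}:  v_{4} + v_{7} = v_{5} + v_{6} + v_{9}  so sig = [2:1,1,1]
  P = {1,7}:  v_{1} + v_{7} = v_{5} + 2·v_{6} + v_{9}  so sig = [2:1,1,2]
  P = {7,8}:  v_{7} + v_{8} = 2·v_{3} + v_{6} + v_{9}  so sig = [2:1,1,2]
  P = {3,5,6,9}:  v_{3} + v_{5} + v_{6} + v_{9} = v_{7}  so sig = [4:1]

Hence PRS(X_Σ) =
    [2:]
    [2:]
    [2:]
    [2:1]
    [2:1]
    [2:1]
    [2:1]
    [2:1,1,1]
    [2:1,1,1]
    [2:1,1,1]
    [2:1,1,2]
    [2:1,1,2]
    [4:1]
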